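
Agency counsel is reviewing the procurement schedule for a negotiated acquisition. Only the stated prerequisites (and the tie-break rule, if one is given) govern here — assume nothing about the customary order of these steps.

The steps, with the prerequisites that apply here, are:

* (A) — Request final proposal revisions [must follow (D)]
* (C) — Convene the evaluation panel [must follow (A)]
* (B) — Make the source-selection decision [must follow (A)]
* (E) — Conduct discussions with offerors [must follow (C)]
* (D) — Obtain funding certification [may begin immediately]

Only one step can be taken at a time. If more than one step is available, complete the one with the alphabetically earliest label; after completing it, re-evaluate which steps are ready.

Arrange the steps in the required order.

(D) has no prerequisites → (D) first.
(A) needed (D), now all done → (A).
(B) and (C) are both available; (B) has the earlier label → (B).
Next only (C) has its prerequisites met → (C).
That leaves (E) as the only ready step → (E).

(D) → (A) → (B) → (C) → (E)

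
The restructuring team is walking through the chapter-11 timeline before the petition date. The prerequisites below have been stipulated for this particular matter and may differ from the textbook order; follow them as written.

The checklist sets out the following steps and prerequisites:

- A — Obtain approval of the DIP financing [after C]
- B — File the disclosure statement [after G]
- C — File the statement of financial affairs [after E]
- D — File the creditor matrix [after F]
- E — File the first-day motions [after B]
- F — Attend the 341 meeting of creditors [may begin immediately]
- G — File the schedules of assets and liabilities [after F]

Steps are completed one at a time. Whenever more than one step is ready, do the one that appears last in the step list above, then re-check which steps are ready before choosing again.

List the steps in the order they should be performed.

F, G, D, B, E, C, A

F has no prerequisites → F first.
Ready: G and D. G is listed later → G.
D and B are both available; D is listed later → D.
Next only B has its prerequisites met → B.
E needed B, now all done → E.
C needed E, now all done → C.
That leaves A as the only ready step → A.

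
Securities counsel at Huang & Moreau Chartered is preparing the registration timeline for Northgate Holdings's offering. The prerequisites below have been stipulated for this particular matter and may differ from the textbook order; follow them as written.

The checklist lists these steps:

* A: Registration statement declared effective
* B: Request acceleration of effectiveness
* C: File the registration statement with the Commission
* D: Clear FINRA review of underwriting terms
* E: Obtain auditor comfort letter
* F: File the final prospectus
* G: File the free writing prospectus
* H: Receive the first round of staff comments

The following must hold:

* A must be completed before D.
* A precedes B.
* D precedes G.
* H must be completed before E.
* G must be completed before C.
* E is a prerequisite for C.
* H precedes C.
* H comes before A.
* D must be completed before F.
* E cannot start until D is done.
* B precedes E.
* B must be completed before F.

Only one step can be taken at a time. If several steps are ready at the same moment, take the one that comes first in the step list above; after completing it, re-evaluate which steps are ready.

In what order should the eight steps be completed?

H, A, B, D, E, F, G, C

Only H has no prerequisites, so it is first.
A needed H, now all done → A.
Ready: B and D. B is listed earlier → B.
D is the only step now ready → D.
Ready: E, F and G. E is listed earlier → E.
Now F and G have their prerequisites met. F is listed earlier, so F next.
G needed D, now all done → G.
C needed E, G and H, now all done → C.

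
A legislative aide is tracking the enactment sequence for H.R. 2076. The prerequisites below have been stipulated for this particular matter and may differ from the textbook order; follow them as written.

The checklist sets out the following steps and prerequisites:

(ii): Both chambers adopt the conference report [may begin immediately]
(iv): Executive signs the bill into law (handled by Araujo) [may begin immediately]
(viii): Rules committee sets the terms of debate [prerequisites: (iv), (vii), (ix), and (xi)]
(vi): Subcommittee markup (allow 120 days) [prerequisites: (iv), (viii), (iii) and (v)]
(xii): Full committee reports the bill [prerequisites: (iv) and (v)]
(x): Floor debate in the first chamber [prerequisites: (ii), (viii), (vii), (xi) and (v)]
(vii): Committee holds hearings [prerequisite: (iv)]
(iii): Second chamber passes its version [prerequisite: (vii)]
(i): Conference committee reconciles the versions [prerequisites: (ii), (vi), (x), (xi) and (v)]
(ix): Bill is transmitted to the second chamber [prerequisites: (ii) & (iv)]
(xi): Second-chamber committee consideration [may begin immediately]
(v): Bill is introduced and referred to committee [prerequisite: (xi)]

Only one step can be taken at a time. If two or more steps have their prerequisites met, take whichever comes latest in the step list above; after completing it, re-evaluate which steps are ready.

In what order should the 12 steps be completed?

(xi), (iv) and (ii) have no prerequisites; (xi) is listed later, so (xi) is first.
Ready: (v), (iv) and (ii). (v) is listed later → (v).
Now (iv) and (ii) have their prerequisites met. (iv) is listed later, so (iv) next.
(vii), (xii) and (ii) are all available; (vii) is listed later → (vii).
(iii) now also ready, so the ready set is {(iii), (xii), (ii)}; (iii) is listed later → (iii).
Ready: (xii) and (ii). (xii) is listed later → (xii).
Next only (ii) has its prerequisites met → (ii).
(ix) is the only step now ready → (ix).
That leaves (viii) as the only ready step → (viii).
Ready: (x) and (vi). (x) is listed later → (x).
That leaves (vi) as the only ready step → (vi).
(i) needed (v), (xi), (x), (vi) and (ii), now all done → (i).

(xi) → (v) → (iv) → (vii) → (iii) → (xii) → (ii) → (ix) → (viii) → (x) → (vi) → (i)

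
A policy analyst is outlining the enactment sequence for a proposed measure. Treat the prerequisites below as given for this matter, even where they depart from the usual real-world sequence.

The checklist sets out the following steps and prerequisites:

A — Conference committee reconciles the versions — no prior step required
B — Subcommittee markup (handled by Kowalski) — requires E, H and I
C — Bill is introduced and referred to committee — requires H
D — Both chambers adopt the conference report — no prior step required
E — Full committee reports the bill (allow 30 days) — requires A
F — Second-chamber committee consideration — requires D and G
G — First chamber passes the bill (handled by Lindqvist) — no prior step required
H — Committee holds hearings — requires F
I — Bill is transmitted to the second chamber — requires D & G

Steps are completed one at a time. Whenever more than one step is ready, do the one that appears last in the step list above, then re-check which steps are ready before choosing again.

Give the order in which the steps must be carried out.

G, D and A have no prerequisites; G is listed later, so G is first.
Ready: D and A. D is listed later → D.
I and F now also ready, so the ready set is {I, F, A}; I is listed later → I.
Now F and A have their prerequisites met. F is listed later, so F next.
H and A are both available; H is listed later → H.
Now C and A have their prerequisites met. C is listed later, so C next.
A is the only step now ready → A.
That leaves E as the only ready step → E.
That leaves B as the only ready step → B.

G, D, I, F, H, C, A, E, B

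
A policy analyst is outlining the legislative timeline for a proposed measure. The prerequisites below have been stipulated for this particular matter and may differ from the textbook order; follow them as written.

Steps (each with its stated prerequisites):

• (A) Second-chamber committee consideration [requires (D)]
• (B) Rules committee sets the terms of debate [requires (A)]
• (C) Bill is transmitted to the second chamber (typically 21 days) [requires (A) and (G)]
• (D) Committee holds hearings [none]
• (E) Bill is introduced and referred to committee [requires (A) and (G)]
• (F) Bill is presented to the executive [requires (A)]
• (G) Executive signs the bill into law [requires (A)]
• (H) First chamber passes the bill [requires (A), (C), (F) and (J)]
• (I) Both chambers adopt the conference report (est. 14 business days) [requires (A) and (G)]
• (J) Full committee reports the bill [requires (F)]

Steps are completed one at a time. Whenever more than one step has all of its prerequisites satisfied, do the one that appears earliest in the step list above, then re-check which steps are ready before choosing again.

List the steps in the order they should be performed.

(D) has no prerequisites → (D) first.
Next only (A) has its prerequisites met → (A).
Ready: (B), (F) and (G). (B) is listed earlier → (B).
(F) and (G) are both available; (F) is listed earlier → (F).
Ready: (G) and (J). (G) is listed earlier → (G).
Ready: (C), (E), (I) and (J). (C) is listed earlier → (C).
Ready: (E), (I) and (J). (E) is listed earlier → (E).
Now (I) and (J) have their prerequisites met. (I) is listed earlier, so (I) next.
(J) needed (F), now all done → (J).
(H) needed (A), (C), (F) and (J), now all done → (H).

(D) → (A) → (B) → (F) → (G) → (C) → (E) → (I) → (J) → (H)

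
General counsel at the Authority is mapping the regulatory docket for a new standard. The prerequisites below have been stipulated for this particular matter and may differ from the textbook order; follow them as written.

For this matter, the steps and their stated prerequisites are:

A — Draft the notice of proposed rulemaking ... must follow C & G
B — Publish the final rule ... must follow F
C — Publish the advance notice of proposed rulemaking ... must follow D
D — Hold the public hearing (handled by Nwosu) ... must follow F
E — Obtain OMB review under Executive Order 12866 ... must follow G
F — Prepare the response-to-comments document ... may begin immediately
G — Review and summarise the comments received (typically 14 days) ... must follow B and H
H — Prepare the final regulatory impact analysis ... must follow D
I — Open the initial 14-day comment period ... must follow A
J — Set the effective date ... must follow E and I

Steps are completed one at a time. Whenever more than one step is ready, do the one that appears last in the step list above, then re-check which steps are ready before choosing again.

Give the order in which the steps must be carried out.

F D H C B G E A I J

F is the only step with nothing outstanding, so it goes first.
D and B are both available; D is listed later → D.
Ready: H, C and B. H is listed later → H.
Ready: C and B. C is listed later → C.
Next only B has its prerequisites met → B.
G is the only step now ready → G.
Ready: E and A. E is listed later → E.
A needed G and C, now all done → A.
That leaves I as the only ready step → I.
That leaves J as the only ready step → J.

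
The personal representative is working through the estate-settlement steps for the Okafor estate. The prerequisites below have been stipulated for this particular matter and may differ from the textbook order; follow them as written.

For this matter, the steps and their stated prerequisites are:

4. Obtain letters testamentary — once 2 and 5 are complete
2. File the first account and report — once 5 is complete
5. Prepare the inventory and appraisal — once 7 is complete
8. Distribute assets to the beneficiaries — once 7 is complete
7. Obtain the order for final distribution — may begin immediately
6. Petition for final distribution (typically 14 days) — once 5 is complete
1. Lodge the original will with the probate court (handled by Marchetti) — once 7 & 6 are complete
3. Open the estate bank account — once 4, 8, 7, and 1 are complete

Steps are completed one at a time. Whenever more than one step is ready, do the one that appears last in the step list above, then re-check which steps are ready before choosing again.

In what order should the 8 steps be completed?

Only 7 has no prerequisites, so it is first.
8 and 5 are both available; 8 is listed later → 8.
That leaves 5 as the only ready step → 5.
Ready: 6 and 2. 6 is listed later → 6.
1 and 2 are both available; 1 is listed later → 1.
Next only 2 has its prerequisites met → 2.
4 is the only step now ready → 4.
That leaves 3 as the only ready step → 3.

7, 8, 5, 6, 1, 2, 4, 3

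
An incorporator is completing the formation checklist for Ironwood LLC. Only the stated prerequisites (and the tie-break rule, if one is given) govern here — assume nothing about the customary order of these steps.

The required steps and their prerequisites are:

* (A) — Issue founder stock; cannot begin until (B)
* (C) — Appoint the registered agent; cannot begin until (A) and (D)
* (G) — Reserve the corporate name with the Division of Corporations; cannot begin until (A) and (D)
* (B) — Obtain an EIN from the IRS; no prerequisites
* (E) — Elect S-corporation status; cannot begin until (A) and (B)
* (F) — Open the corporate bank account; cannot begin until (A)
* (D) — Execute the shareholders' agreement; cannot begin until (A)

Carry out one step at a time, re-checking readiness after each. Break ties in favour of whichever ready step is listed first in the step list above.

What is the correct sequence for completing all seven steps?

(B), (A), (E), (F), (D), (C), (G)

(B) has no prerequisites → (B) first.
Next only (A) has its prerequisites met → (A).
(E), (F) and (D) are all available; (E) is listed earlier → (E).
(F) and (D) are both available; (F) is listed earlier → (F).
That leaves (D) as the only ready step → (D).
(C) and (G) are both available; (C) is listed earlier → (C).
(G) needed (A) and (D), now all done → (G).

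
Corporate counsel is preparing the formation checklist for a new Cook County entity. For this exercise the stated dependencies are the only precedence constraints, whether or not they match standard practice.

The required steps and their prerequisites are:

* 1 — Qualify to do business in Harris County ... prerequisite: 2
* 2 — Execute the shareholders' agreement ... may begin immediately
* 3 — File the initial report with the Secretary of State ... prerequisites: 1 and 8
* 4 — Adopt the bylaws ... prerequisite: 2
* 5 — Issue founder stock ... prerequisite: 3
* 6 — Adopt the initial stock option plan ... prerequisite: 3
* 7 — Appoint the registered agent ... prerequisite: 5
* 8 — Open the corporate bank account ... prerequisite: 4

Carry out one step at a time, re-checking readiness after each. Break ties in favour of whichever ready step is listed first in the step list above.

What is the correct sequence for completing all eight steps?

2, 1, 4, 8, 3, 5, 6, 7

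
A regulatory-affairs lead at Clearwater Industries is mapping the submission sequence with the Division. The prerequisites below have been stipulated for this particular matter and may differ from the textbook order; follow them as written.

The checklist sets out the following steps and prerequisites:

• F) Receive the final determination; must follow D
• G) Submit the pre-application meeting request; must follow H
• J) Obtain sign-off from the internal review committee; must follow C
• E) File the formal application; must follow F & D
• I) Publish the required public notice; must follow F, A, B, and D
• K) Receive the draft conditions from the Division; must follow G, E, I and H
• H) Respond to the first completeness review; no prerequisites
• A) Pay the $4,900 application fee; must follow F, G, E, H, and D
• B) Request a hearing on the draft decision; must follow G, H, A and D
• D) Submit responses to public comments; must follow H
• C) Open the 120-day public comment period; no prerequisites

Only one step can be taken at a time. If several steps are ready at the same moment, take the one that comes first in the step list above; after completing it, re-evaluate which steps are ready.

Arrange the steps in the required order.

H → G → D → F → E → A → B → I → K → C → J

Nothing is required for H and C. H is listed earlier → H first.
G and D now also ready, so the ready set is {G, D, C}; G is listed earlier → G.
Now D and C have their prerequisites met. D is listed earlier, so D next.
F now also ready, so the ready set is {F, C}; F is listed earlier → F.
E now also ready, so the ready set is {E, C}; E is listed earlier → E.
A now also ready, so the ready set is {A, C}; A is listed earlier → A.
Now B and C have their prerequisites met. B is listed earlier, so B next.
I now also ready, so the ready set is {I, C}; I is listed earlier → I.
K and C are both available; K is listed earlier → K.
Next only C has its prerequisites met → C.
That leaves J as the only ready step → J.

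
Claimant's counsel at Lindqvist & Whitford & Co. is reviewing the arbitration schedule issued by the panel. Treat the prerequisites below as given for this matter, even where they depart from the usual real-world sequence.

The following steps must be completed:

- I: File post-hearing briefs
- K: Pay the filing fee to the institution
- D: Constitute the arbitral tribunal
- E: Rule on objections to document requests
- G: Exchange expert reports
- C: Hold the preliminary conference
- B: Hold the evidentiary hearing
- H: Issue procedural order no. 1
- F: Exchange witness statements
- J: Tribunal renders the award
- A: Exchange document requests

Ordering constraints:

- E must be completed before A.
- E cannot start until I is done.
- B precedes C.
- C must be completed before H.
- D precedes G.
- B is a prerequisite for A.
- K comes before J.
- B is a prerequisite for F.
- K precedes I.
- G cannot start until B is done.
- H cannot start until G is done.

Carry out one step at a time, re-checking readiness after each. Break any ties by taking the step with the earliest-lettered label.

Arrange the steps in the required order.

B → C → D → F → G → H → K → I → E → A → J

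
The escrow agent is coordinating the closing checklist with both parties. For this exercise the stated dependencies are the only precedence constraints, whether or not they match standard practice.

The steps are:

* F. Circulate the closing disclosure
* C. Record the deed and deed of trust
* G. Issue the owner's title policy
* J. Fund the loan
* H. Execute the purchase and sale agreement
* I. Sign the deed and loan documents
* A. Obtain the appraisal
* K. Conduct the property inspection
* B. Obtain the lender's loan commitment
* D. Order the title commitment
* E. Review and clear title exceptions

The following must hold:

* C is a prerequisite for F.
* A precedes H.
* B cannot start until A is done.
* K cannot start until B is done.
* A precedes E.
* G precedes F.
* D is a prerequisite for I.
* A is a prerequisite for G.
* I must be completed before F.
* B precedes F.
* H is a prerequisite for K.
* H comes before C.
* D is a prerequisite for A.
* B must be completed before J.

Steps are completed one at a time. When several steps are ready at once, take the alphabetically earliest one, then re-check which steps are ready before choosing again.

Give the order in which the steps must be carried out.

D is the only step with nothing outstanding, so it goes first.
Ready: A and I. A has the earlier label → A.
B, E, G, H and I are all available; B has the earlier label → B.
J now also ready, so the ready set is {E, G, H, I, J}; E has the earlier label → E.
Ready: G, H, I and J. G has the earlier label → G.
Ready: H, I and J. H has the earlier label → H.
Now C, I, J and K have their prerequisites met. C has the earlier label, so C next.
Ready: I, J and K. I has the earlier label → I.
F now also ready, so the ready set is {F, J, K}; F has the earlier label → F.
Ready: J and K. J has the earlier label → J.
That leaves K as the only ready step → K.

D → A → B → E → G → H → C → I → F → J → K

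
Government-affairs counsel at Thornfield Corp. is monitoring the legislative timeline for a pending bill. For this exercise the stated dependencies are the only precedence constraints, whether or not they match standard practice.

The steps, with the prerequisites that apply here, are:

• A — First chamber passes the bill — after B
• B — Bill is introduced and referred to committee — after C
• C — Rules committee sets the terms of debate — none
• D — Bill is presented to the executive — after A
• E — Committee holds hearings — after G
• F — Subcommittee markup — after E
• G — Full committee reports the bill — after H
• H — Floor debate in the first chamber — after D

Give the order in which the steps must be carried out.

C → B → A → D → H → G → E → F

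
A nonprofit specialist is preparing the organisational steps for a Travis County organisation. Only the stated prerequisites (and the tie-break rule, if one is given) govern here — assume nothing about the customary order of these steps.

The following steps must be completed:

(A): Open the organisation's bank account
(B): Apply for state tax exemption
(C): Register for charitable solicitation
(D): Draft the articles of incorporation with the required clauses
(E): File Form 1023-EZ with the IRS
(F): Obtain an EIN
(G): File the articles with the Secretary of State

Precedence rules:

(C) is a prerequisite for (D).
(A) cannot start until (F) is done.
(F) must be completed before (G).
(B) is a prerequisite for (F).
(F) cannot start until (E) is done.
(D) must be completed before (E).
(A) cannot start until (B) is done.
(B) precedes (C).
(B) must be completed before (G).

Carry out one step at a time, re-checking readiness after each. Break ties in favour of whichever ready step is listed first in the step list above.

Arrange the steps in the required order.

Only (B) has no prerequisites, so it is first.
(C) needed (B), now all done → (C).
(D) is the only step now ready → (D).
Next only (E) has its prerequisites met → (E).
Next only (F) has its prerequisites met → (F).
Now (A) and (G) have their prerequisites met. (A) is listed earlier, so (A) next.
Next only (G) has its prerequisites met → (G).

(B) → (C) → (D) → (E) → (F) → (A) → (G)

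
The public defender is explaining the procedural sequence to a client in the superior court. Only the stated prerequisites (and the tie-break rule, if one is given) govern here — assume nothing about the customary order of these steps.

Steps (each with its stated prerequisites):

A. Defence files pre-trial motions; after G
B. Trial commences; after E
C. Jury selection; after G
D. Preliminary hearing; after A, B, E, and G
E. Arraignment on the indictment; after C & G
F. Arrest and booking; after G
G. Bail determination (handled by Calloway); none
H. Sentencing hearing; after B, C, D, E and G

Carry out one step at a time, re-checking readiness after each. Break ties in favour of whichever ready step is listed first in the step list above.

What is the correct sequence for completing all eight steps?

G has no prerequisites → G first.
Ready: A, C and F. A is listed earlier → A.
C and F are both available; C is listed earlier → C.
E and F are both available; E is listed earlier → E.
B now also ready, so the ready set is {B, F}; B is listed earlier → B.
D now also ready, so the ready set is {D, F}; D is listed earlier → D.
H now also ready, so the ready set is {F, H}; F is listed earlier → F.
Next only H has its prerequisites met → H.

G → A → C → E → B → D → F → H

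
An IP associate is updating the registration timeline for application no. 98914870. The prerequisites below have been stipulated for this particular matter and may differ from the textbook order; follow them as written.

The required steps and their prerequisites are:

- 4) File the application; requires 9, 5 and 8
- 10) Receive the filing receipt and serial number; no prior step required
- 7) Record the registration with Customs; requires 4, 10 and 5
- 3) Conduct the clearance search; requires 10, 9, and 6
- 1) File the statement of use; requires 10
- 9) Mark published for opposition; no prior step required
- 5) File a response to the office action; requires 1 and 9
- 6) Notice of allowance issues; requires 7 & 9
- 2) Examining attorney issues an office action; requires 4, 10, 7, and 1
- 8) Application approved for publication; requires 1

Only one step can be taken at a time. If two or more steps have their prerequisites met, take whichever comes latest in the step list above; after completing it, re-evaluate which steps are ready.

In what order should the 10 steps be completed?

9, 10, 1, 8, 5, 4, 7, 2, 6, 3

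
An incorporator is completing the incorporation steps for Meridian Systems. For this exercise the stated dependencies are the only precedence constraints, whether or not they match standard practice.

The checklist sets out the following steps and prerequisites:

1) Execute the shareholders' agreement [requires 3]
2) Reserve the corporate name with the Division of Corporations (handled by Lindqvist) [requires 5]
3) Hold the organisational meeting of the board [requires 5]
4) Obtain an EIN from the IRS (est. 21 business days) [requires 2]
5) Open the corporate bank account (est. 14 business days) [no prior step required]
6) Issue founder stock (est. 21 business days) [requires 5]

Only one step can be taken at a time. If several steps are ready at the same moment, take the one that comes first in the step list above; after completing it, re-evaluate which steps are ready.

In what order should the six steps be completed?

5, 2, 3, 1, 4, 6

5 has no prerequisites → 5 first.
Ready: 2, 3 and 6. 2 is listed earlier → 2.
Ready: 3, 4 and 6. 3 is listed earlier → 3.
Ready: 1, 4 and 6. 1 is listed earlier → 1.
4 and 6 are both available; 4 is listed earlier → 4.
6 needed 5, now all done → 6.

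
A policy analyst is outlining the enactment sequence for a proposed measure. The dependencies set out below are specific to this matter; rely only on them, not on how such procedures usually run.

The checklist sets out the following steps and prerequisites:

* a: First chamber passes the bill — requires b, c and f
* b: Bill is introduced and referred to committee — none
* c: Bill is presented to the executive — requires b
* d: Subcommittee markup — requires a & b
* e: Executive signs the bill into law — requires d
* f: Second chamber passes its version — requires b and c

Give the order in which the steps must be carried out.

Only b has no prerequisites, so it is first.
c needed b, now all done → c.
f needed b and c, now all done → f.
a needed b, c and f, now all done → a.
That leaves d as the only ready step → d.
That leaves e as the only ready step → e.

b, c, f, a, d, e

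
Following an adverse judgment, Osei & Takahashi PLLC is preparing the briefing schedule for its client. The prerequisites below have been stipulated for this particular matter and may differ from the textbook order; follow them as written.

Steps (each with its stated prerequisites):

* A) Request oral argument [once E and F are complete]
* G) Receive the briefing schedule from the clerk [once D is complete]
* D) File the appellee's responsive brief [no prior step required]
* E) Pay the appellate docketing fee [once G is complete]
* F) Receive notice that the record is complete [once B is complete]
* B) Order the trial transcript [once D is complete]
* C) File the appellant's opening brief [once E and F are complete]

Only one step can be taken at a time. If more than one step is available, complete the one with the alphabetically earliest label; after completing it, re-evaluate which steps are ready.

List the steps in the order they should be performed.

D, B, F, G, E, A, C

D is the only step with nothing outstanding, so it goes first.
Now B and G have their prerequisites met. B has the earlier label, so B next.
F now also ready, so the ready set is {F, G}; F has the earlier label → F.
Next only G has its prerequisites met → G.
E is the only step now ready → E.
A and C are both available; A has the earlier label → A.
C needed E and F, now all done → C.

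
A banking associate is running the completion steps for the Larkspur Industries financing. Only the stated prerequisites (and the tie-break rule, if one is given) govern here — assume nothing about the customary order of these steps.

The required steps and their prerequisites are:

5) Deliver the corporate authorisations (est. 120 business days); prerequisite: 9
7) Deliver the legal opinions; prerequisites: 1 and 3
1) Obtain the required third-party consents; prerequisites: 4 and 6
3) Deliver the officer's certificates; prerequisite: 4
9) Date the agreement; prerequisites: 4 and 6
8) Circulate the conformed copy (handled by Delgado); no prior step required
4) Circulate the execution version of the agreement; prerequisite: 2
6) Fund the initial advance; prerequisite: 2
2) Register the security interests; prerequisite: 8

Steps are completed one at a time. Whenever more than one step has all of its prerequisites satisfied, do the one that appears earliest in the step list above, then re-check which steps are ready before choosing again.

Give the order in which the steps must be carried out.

Only 8 has no prerequisites, so it is first.
2 needed 8, now all done → 2.
Now 4 and 6 have their prerequisites met. 4 is listed earlier, so 4 next.
3 now also ready, so the ready set is {3, 6}; 3 is listed earlier → 3.
That leaves 6 as the only ready step → 6.
1 and 9 are both available; 1 is listed earlier → 1.
7 now also ready, so the ready set is {7, 9}; 7 is listed earlier → 7.
That leaves 9 as the only ready step → 9.
5 needed 9, now all done → 5.

8 2 4 3 6 1 7 9 5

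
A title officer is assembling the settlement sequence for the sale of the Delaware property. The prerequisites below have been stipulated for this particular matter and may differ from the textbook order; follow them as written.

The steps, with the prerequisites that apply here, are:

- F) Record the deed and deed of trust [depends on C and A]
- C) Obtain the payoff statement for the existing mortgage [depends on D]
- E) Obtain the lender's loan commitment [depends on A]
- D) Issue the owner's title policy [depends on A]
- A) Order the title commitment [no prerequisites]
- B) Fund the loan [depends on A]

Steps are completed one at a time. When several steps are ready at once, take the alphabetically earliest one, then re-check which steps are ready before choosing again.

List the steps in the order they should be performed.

Only A has no prerequisites, so it is first.
Now B, D and E have their prerequisites met. B has the earlier label, so B next.
Now D and E have their prerequisites met. D has the earlier label, so D next.
C now also ready, so the ready set is {C, E}; C has the earlier label → C.
F now also ready, so the ready set is {E, F}; E has the earlier label → E.
Next only F has its prerequisites met → F.

A → B → D → C → E → F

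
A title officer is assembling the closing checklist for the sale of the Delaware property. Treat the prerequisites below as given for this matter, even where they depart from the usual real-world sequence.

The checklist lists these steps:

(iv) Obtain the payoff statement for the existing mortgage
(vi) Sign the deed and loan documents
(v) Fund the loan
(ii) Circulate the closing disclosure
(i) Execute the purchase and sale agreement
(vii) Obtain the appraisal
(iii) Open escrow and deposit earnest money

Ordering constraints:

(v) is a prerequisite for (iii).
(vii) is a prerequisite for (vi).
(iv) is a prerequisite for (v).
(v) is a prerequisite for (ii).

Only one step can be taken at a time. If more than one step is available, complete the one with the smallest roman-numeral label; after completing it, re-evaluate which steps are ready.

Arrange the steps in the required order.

(i) (iv) (v) (ii) (iii) (vii) (vi)

Nothing is required for (i), (iv) and (vii). (i) has the earlier label → (i) first.
Now (iv) and (vii) have their prerequisites met. (iv) has the earlier label, so (iv) next.
(v) now also ready, so the ready set is {(v), (vii)}; (v) has the earlier label → (v).
(ii), (iii) and (vii) are all available; (ii) has the earlier label → (ii).
Now (iii) and (vii) have their prerequisites met. (iii) has the earlier label, so (iii) next.
(vii) is the only step now ready → (vii).
(vi) needed (vii), now all done → (vi).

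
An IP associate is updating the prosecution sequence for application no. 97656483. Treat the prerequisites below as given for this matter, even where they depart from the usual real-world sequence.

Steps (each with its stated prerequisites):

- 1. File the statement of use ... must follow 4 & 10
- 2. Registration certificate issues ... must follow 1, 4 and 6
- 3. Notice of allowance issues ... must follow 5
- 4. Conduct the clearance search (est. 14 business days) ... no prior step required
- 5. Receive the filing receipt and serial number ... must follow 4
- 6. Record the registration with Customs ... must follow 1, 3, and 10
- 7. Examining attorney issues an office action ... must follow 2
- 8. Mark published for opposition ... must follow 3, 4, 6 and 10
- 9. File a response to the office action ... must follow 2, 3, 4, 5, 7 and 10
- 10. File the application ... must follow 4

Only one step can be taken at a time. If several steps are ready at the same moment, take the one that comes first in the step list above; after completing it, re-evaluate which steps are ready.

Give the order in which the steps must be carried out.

4, 5, 3, 10, 1, 6, 2, 7, 8, 9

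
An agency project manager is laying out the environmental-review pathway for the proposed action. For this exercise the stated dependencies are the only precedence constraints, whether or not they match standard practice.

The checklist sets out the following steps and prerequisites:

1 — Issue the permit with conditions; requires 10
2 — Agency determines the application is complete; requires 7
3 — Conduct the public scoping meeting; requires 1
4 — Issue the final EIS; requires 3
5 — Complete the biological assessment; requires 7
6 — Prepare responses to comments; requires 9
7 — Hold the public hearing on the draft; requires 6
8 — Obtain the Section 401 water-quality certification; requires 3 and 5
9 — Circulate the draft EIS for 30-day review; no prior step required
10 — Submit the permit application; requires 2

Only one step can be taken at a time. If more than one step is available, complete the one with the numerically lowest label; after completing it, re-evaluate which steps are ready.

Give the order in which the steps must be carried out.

9 → 6 → 7 → 2 → 5 → 10 → 1 → 3 → 4 → 8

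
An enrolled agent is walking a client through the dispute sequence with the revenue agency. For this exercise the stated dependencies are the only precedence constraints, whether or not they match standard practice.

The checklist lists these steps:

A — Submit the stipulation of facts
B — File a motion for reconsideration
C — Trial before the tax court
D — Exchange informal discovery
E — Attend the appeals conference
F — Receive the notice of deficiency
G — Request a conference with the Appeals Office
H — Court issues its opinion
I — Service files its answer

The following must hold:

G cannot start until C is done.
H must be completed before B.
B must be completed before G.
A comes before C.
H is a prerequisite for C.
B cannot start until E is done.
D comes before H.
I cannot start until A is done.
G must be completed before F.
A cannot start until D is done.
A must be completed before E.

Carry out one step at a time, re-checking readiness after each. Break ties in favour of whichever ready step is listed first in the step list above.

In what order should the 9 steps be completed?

D has no prerequisites → D first.
Ready: A and H. A is listed earlier → A.
Now E, H and I have their prerequisites met. E is listed earlier, so E next.
Ready: H and I. H is listed earlier → H.
B, C and I are all available; B is listed earlier → B.
C and I are both available; C is listed earlier → C.
G now also ready, so the ready set is {G, I}; G is listed earlier → G.
F now also ready, so the ready set is {F, I}; F is listed earlier → F.
I needed A, now all done → I.

D → A → E → H → B → C → G → F → I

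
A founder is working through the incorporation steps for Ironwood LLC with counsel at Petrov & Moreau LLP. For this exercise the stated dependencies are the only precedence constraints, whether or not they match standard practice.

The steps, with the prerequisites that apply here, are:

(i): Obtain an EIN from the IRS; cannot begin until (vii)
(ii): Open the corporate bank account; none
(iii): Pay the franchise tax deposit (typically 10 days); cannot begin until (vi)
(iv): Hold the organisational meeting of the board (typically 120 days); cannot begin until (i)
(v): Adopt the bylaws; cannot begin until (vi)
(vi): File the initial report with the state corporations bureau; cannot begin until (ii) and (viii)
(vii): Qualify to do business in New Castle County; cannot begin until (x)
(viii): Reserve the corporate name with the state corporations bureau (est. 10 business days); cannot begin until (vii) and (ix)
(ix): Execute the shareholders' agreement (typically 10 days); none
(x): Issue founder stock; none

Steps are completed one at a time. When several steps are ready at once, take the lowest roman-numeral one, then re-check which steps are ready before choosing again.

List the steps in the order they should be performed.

Nothing is required for (ii), (ix) and (x). (ii) has the earlier label → (ii) first.
Ready: (ix) and (x). (ix) has the earlier label → (ix).
That leaves (x) as the only ready step → (x).
(vii) is the only step now ready → (vii).
(i) and (viii) are both available; (i) has the earlier label → (i).
Ready: (iv) and (viii). (iv) has the earlier label → (iv).
(viii) is the only step now ready → (viii).
(vi) needed (ii) and (viii), now all done → (vi).
Now (iii) and (v) have their prerequisites met. (iii) has the earlier label, so (iii) next.
That leaves (v) as the only ready step → (v).

(ii), (ix), (x), (vii), (i), (iv), (viii), (vi), (iii), (v)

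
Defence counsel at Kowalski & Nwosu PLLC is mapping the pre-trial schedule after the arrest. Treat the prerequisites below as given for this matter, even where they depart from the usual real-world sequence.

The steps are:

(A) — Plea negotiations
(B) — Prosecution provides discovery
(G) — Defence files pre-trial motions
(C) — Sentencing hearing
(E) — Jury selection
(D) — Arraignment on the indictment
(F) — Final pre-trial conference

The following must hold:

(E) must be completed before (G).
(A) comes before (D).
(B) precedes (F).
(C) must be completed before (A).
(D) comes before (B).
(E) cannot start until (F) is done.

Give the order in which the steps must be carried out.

(C) has no prerequisites → (C) first.
That leaves (A) as the only ready step → (A).
That leaves (D) as the only ready step → (D).
That leaves (B) as the only ready step → (B).
(F) needed (B), now all done → (F).
That leaves (E) as the only ready step → (E).
(G) needed (E), now all done → (G).

(C) → (A) → (D) → (B) → (F) → (E) → (G)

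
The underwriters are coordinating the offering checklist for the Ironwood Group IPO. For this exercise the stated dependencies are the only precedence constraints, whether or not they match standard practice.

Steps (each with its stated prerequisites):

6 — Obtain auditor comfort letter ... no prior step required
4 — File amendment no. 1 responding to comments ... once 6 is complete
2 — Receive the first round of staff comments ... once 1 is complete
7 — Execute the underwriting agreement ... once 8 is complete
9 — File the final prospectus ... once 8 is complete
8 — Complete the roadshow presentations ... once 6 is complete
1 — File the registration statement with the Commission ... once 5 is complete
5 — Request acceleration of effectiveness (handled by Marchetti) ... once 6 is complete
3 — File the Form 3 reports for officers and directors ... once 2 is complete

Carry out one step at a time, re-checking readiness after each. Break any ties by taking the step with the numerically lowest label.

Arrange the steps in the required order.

6 is the only step with nothing outstanding, so it goes first.
4, 5 and 8 are all available; 4 has the earlier label → 4.
Now 5 and 8 have their prerequisites met. 5 has the earlier label, so 5 next.
Now 1 and 8 have their prerequisites met. 1 has the earlier label, so 1 next.
Ready: 2 and 8. 2 has the earlier label → 2.
Ready: 3 and 8. 3 has the earlier label → 3.
8 needed 6, now all done → 8.
Now 7 and 9 have their prerequisites met. 7 has the earlier label, so 7 next.
Next only 9 has its prerequisites met → 9.

6, 4, 5, 1, 2, 3, 8, 7, 9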